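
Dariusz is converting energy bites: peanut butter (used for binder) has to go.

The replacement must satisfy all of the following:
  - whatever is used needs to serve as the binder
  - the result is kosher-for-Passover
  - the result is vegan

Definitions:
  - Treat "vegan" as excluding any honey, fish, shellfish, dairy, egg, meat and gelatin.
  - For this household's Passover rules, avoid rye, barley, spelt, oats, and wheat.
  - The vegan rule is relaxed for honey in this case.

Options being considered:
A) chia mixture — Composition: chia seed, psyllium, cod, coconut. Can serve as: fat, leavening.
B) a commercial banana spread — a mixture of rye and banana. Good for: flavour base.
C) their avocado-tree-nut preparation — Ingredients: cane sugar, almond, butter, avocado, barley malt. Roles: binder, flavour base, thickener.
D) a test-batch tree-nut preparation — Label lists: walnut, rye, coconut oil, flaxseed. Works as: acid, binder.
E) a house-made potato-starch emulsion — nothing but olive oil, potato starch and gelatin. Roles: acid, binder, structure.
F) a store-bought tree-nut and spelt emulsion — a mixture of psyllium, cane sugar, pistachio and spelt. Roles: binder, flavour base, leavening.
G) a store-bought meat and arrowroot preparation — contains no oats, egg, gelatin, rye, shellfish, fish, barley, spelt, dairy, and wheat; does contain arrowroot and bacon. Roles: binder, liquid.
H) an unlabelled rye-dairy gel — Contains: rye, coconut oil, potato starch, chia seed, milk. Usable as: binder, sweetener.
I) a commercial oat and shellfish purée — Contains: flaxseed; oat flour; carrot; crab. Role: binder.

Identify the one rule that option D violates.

usable as a binder: satisfied
vegan: satisfied
kosher-for-Passover: has rye — fails

kosher-for-Passover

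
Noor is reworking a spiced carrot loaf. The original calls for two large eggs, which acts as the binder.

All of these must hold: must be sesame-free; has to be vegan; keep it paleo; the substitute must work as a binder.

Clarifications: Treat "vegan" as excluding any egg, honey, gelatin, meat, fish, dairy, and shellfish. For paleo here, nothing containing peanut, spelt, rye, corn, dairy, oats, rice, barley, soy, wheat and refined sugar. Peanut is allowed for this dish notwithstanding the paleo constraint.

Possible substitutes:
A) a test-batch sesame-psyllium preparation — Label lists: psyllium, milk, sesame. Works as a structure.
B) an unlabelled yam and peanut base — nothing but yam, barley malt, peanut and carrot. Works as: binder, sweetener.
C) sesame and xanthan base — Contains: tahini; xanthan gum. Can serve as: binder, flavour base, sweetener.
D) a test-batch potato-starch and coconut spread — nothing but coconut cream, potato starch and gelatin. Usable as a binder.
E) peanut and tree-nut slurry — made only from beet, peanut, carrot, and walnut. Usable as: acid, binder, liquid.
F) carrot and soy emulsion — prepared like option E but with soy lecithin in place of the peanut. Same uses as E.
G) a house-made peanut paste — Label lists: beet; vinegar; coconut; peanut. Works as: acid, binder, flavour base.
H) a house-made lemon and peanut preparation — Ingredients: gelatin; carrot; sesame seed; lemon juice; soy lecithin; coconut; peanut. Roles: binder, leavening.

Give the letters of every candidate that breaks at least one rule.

A: not usable as a binder; has milk, so not vegan (and 2 more) — reject
B: has barley malt, so not paleo — reject
C: has tahini, so not sesame-free — reject
D: has gelatin, so not vegan — out
E: peanut is permitted under the paleo carve-out; nothing else excluded — OK
F: has soy lecithin, so not paleo — no
G: peanut is permitted under the paleo carve-out; nothing else excluded — OK
H: has gelatin, so not vegan; has soy lecithin, so not paleo (and 1 more) — out

A, B, C, D, F, H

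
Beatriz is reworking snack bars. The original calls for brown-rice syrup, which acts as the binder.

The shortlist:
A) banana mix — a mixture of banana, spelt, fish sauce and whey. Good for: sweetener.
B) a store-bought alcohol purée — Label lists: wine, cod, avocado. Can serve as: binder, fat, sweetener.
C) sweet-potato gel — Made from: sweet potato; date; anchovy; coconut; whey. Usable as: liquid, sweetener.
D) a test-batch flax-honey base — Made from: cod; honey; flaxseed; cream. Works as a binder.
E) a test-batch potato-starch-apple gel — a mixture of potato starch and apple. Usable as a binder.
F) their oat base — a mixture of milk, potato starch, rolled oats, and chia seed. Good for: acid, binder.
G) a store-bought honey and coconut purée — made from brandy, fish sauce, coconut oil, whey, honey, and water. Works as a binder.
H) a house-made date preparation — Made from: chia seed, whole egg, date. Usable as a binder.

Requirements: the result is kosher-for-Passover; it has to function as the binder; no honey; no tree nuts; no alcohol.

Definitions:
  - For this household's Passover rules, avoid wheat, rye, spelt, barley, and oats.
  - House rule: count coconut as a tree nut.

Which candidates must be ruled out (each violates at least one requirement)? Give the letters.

A: not usable as a binder; has spelt, so not kosher-for-Passover — out
B: has wine, so not alcohol-free — no
C: not usable as a binder; has coconut, so not tree-nut-free — reject
D: has honey, so not honey-free — reject
E: all constraints satisfied — OK
F: has rolled oats, so not kosher-for-Passover — out
G: has brandy, so not alcohol-free; has coconut oil, so not tree-nut-free (and 1 more) — out
H: every rule checks out — valid

A, B, C, D, F, G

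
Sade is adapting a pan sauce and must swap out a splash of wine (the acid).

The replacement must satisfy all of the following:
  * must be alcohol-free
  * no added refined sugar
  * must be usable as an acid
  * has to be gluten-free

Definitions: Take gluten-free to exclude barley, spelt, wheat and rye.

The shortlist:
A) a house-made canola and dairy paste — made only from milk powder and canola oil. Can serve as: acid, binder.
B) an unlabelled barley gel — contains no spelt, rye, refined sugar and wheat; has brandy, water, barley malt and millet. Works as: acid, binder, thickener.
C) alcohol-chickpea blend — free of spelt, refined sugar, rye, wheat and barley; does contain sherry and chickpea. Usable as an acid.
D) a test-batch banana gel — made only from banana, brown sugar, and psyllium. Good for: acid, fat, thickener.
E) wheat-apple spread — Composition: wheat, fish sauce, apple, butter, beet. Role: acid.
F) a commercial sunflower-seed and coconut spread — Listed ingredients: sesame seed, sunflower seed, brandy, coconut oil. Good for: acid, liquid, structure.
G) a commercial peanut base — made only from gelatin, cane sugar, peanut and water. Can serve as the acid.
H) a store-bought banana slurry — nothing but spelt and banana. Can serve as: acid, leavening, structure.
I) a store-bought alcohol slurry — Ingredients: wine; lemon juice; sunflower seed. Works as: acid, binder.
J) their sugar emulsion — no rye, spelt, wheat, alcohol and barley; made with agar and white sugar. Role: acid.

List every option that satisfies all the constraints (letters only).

A: only milk powder and canola oil; none excluded — valid
B: has barley malt, so not gluten-free; has brandy, so not alcohol-free — reject
C: has sherry, so not alcohol-free — out
D: has brown sugar, so not no-added-sugar — out
E: has wheat, so not gluten-free — out
F: has brandy, so not alcohol-free — out
G: has cane sugar, so not no-added-sugar — no
H: has spelt, so not gluten-free — reject
I: has wine, so not alcohol-free — no
J: has white sugar, so not no-added-sugar — reject

A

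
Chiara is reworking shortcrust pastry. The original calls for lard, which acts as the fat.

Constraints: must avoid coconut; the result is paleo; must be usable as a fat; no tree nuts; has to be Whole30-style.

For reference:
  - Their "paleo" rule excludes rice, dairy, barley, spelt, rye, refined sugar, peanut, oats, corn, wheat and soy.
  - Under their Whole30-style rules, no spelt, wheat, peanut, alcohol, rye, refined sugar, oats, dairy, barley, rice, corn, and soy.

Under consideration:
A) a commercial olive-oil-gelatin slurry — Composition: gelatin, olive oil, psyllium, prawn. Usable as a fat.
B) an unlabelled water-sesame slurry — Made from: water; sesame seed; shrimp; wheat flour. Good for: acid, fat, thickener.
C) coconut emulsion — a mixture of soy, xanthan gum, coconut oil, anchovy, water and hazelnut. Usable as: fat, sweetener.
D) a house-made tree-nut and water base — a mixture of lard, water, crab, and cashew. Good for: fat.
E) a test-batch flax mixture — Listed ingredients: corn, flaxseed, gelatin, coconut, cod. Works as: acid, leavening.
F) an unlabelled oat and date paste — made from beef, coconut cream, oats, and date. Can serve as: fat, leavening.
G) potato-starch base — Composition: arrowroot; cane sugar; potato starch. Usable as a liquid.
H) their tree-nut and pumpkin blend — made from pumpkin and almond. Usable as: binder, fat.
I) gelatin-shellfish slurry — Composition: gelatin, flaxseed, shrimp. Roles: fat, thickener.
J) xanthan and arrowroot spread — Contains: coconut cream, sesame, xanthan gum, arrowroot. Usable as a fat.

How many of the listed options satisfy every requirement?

2

A: every rule checks out — OK
B: has wheat flour, so not paleo; has wheat flour, so not Whole30-style — no
C: has soy, so not paleo; has soy, so not Whole30-style (and 2 more) — reject
D: has cashew, so not tree-nut-free — out
E: not usable as a fat; has corn, so not paleo (and 2 more) — out
F: has oats, so not paleo; has oats, so not Whole30-style (and 1 more) — reject
G: not usable as a fat; has cane sugar, so not paleo (and 1 more) — reject
H: has almond, so not tree-nut-free — reject
I: works as a fat, no coconut, paleo — OK
J: has coconut cream, so not coconut-free — no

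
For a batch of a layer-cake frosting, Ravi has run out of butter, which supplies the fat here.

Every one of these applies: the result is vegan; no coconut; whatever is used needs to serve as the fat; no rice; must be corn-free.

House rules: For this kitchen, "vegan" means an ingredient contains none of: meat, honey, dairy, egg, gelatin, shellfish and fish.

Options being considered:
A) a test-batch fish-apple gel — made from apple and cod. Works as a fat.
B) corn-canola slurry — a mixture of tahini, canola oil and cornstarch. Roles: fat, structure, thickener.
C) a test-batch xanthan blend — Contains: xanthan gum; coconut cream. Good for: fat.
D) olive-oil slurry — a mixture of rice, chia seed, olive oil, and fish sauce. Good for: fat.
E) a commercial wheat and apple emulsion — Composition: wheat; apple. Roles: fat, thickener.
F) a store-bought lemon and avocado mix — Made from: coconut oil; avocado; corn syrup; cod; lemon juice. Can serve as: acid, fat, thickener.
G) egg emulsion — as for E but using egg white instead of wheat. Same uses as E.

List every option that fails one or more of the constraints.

A, B, C, D, F, G

A: has cod, so not vegan — no
B: has cornstarch, so not corn-free — out
C: has coconut cream, so not coconut-free — reject
D: has fish sauce, so not vegan; has rice, so not rice-free — out
E: works as a fat, no coconut, no corn — OK
F: has cod, so not vegan; has corn syrup, so not corn-free (and 1 more) — reject
G: has egg white, so not vegan — reject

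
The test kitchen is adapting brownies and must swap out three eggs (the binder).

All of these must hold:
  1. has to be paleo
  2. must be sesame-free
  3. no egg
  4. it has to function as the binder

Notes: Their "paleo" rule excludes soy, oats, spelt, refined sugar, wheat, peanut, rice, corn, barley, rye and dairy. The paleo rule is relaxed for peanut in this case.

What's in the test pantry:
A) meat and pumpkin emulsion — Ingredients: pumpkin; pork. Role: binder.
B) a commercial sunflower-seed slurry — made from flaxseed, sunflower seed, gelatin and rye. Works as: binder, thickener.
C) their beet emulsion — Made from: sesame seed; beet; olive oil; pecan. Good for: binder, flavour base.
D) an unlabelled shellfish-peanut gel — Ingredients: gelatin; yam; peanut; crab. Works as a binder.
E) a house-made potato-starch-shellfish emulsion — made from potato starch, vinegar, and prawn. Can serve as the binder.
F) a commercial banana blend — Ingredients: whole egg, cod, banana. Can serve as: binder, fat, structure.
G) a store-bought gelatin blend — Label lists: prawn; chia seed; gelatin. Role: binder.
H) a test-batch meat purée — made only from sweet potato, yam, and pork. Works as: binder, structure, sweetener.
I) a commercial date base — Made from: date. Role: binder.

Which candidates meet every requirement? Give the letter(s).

A, D, E, G, H, I

A: only pork and pumpkin; none excluded — OK
B: has rye, so not paleo — reject
C: has sesame seed, so not sesame-free — reject
D: peanut is permitted under the paleo carve-out; nothing else excluded — valid
E: only prawn, vinegar, and potato starch; none excluded — valid
F: has whole egg, so not egg-free — no
G: works as a binder, no egg, no sesame — keep
H: only pork, sweet potato, and yam; none excluded — OK
I: paleo, no egg — valid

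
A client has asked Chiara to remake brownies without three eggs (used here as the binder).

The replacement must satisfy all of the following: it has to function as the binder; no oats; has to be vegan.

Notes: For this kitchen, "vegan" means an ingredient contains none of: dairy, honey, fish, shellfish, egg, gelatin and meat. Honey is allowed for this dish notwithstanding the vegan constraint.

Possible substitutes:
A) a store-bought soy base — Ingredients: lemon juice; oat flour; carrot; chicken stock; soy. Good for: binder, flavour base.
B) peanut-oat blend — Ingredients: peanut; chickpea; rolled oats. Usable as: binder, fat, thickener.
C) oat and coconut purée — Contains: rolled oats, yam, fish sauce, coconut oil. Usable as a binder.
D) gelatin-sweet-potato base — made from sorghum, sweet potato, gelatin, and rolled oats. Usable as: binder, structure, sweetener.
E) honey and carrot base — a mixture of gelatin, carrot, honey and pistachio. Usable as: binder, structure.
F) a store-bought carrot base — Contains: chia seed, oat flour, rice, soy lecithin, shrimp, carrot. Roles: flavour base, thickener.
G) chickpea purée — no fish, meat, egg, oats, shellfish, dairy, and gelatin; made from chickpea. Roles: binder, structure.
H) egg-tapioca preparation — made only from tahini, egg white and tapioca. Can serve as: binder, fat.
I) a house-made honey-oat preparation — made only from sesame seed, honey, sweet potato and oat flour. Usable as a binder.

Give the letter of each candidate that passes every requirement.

G

A: has chicken stock, so not vegan; has oat flour, so not oat-free — no
B: has rolled oats, so not oat-free — no
C: has fish sauce, so not vegan; has rolled oats, so not oat-free — no
D: has gelatin, so not vegan; has rolled oats, so not oat-free — out
E: has gelatin, so not vegan — reject
F: not usable as a binder; has shrimp, so not vegan (and 1 more) — out
G: no oats, vegan — keep
H: has egg white, so not vegan — no
I: has oat flour, so not oat-free — out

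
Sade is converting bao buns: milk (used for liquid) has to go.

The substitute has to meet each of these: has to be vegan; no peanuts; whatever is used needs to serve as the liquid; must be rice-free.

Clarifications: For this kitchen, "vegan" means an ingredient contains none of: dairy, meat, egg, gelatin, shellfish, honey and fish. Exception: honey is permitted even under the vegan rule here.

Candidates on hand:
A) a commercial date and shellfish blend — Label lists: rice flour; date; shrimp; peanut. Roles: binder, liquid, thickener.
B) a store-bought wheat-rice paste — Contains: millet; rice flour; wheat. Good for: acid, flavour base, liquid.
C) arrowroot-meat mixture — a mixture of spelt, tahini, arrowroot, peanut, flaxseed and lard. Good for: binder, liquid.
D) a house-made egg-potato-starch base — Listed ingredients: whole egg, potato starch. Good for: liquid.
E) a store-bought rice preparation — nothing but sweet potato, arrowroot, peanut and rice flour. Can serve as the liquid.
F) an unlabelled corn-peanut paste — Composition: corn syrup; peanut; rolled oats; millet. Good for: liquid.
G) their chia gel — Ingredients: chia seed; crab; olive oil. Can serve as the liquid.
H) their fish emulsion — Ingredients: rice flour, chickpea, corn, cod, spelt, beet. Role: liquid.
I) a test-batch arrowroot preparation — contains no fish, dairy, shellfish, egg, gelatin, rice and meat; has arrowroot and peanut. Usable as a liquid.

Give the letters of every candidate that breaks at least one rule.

A: has shrimp, so not vegan; has rice flour, so not rice-free (and 1 more) — out
B: has rice flour, so not rice-free — reject
C: has lard, so not vegan; has peanut, so not peanut-free — no
D: has whole egg, so not vegan — out
E: has rice flour, so not rice-free; has peanut, so not peanut-free — out
F: has peanut, so not peanut-free — no
G: has crab, so not vegan — out
H: has cod, so not vegan; has rice flour, so not rice-free — no
I: has peanut, so not peanut-free — out

A, B, C, D, E, F, G, H, I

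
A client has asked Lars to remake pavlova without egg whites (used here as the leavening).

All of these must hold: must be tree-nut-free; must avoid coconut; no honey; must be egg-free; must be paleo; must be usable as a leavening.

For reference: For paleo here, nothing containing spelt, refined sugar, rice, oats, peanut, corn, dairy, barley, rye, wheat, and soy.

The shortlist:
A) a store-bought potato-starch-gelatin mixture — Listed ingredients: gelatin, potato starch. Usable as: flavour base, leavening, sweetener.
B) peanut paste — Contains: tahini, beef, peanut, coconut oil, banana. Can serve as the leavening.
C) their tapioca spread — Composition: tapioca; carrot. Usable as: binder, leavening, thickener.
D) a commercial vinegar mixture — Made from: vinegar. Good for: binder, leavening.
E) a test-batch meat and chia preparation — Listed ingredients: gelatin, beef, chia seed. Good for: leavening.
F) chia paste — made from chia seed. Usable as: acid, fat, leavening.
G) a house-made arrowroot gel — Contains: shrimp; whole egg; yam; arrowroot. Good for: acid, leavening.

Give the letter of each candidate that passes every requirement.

A: all constraints satisfied — keep
B: has peanut, so not paleo; has coconut oil, so not coconut-free — reject
C: works as a leavening, no coconut, no tree nuts — keep
D: paleo, no egg — OK
E: only gelatin, beef and chia seed; none excluded — OK
F: only chia seed; none excluded — valid
G: has whole egg, so not egg-free — out

A, C, D, E, F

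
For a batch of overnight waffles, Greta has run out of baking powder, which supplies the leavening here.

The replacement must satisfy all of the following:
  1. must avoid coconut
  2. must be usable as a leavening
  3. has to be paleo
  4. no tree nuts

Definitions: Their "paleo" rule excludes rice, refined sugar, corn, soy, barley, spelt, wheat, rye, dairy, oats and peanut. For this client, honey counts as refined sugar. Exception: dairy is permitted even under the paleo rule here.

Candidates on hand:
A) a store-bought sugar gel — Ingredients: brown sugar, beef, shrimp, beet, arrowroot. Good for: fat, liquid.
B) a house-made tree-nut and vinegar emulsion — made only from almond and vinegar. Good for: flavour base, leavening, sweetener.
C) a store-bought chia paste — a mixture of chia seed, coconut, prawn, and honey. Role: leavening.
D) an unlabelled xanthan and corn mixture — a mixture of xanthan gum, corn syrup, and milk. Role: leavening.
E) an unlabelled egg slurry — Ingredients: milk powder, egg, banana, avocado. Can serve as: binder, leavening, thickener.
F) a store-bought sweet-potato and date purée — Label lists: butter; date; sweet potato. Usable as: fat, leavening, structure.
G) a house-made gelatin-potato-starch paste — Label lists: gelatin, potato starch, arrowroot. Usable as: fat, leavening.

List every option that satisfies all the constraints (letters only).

E, F, G

A: not usable as a leavening; has brown sugar, so not paleo — reject
B: has almond, so not tree-nut-free — no
C: has honey, so not paleo; has coconut, so not coconut-free — reject
D: has corn syrup, so not paleo — reject
E: dairy is permitted under the paleo carve-out; nothing else excluded — OK
F: dairy is permitted under the paleo carve-out; nothing else excluded — valid
G: paleo, no tree nuts — keep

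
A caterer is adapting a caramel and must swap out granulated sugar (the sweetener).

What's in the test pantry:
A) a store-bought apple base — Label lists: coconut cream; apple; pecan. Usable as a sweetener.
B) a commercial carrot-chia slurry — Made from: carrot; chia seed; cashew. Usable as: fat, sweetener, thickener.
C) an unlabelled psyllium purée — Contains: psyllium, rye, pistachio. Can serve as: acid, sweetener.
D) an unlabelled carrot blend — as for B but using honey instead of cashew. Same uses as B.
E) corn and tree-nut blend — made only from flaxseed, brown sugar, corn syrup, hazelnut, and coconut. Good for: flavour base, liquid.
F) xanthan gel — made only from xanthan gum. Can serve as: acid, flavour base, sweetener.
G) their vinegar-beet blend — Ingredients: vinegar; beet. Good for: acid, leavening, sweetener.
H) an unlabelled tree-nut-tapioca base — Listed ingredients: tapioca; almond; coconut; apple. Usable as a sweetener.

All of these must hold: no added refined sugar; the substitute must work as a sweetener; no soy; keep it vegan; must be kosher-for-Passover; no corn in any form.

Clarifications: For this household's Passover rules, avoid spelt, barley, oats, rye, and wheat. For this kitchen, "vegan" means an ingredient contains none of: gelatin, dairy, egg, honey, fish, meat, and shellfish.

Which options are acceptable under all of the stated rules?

A, B, F, G, H

A: no refined sugar, no corn — keep
B: only cashew, chia seed, and carrot; none excluded — OK
C: has rye, so not kosher-for-Passover — reject
D: has honey, so not vegan — reject
E: not usable as a sweetener; has brown sugar, so not no-added-sugar (and 1 more) — out
F: no soy, kosher-for-Passover — valid
G: works as a sweetener, no corn, kosher-for-Passover — keep
H: vegan, no refined sugar — keep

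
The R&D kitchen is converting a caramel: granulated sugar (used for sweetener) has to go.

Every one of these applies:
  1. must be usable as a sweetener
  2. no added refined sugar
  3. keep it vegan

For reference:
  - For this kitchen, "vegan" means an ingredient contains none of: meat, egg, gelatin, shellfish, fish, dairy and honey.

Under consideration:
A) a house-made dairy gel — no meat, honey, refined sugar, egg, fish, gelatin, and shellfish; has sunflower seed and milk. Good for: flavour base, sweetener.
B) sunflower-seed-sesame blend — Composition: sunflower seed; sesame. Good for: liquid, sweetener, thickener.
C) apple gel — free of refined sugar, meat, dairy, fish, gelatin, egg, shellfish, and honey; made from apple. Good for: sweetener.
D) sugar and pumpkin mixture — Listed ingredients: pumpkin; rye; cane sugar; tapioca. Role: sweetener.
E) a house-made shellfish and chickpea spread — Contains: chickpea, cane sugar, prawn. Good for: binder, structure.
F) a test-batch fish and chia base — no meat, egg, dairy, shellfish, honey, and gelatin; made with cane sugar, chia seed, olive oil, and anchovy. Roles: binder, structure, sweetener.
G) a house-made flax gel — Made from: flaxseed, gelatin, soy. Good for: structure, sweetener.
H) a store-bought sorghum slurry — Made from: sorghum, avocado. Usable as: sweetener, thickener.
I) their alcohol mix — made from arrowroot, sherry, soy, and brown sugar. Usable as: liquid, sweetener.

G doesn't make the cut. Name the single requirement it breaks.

usable as a sweetener: satisfied
vegan: has gelatin — fails
no-added-sugar: satisfied

vegan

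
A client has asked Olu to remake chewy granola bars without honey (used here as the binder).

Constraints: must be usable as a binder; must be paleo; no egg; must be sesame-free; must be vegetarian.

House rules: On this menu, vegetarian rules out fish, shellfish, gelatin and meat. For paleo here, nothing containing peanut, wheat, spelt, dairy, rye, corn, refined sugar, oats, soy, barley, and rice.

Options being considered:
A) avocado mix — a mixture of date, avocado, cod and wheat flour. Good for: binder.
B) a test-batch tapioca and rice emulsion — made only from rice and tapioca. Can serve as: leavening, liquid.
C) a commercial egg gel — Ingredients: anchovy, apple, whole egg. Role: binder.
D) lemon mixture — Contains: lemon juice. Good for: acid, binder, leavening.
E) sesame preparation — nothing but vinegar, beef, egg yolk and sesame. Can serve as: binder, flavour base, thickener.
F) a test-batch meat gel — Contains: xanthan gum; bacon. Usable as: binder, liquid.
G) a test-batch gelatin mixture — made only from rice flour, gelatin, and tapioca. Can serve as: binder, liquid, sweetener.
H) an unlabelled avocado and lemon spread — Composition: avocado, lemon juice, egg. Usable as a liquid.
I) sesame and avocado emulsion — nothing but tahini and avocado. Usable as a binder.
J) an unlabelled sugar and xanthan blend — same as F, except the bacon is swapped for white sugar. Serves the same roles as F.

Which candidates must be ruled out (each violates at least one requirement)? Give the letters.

A: has cod, so not vegetarian; has wheat flour, so not paleo — reject
B: not usable as a binder; has rice, so not paleo — reject
C: has anchovy, so not vegetarian; has whole egg, so not egg-free — no
D: works as a binder, no sesame, vegetarian — valid
E: has beef, so not vegetarian; has egg yolk, so not egg-free (and 1 more) — out
F: has bacon, so not vegetarian — reject
G: has gelatin, so not vegetarian; has rice flour, so not paleo — out
H: not usable as a binder; has egg, so not egg-free — out
I: has tahini, so not sesame-free — no
J: has white sugar, so not paleo — out

A, B, C, E, F, G, H, I, J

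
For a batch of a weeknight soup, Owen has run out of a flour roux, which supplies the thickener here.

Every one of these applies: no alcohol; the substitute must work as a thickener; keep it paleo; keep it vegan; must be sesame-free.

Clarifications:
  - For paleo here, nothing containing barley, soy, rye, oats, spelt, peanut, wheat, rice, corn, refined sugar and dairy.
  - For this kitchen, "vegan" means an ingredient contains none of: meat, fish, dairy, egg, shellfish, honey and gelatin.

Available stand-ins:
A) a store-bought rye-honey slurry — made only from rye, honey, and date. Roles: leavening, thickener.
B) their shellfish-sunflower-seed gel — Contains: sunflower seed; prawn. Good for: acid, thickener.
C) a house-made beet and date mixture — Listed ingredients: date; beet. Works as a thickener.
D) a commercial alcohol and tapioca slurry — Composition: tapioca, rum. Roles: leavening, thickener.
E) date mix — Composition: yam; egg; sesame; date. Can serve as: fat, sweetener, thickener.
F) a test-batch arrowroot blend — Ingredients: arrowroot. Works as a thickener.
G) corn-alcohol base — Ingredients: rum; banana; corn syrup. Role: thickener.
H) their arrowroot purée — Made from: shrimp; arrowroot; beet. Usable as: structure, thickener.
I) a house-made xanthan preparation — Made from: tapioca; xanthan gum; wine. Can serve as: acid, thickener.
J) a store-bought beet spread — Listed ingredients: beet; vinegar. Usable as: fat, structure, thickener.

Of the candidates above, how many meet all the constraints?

A: has rye, so not paleo; has honey, so not vegan — out
B: has prawn, so not vegan — no
C: only beet and date; none excluded — OK
D: has rum, so not alcohol-free — reject
E: has egg, so not vegan; has sesame, so not sesame-free — no
F: no alcohol, paleo — OK
G: has corn syrup, so not paleo; has rum, so not alcohol-free — no
H: has shrimp, so not vegan — no
I: has wine, so not alcohol-free — out
J: no alcohol, no sesame — keep

3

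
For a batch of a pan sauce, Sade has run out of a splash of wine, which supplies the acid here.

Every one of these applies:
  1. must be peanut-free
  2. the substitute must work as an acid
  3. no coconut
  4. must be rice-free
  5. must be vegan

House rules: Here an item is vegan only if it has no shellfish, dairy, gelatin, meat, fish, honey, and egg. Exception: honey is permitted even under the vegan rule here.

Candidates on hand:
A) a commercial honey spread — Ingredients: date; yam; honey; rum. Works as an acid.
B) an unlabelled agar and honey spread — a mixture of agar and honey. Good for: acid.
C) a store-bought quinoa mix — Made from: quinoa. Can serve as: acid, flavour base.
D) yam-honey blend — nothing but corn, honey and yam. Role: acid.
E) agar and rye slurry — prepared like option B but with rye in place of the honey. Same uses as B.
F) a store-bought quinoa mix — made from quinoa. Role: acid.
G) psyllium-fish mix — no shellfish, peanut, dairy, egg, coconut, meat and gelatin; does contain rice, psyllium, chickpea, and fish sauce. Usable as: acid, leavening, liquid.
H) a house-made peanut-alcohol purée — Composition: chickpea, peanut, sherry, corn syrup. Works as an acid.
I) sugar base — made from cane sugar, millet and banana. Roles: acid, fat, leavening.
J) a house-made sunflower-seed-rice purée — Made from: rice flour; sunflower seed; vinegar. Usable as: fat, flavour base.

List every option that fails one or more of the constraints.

A: honey is permitted under the vegan carve-out; nothing else excluded — keep
B: honey is permitted under the vegan carve-out; nothing else excluded — OK
C: no peanut, no rice — keep
D: honey is permitted under the vegan carve-out; nothing else excluded — keep
E: only rye and agar; none excluded — valid
F: vegan, no coconut — keep
G: has fish sauce, so not vegan; has rice, so not rice-free — out
H: has peanut, so not peanut-free — out
I: only cane sugar, banana and millet; none excluded — OK
J: not usable as an acid; has rice flour, so not rice-free — no

G, H, J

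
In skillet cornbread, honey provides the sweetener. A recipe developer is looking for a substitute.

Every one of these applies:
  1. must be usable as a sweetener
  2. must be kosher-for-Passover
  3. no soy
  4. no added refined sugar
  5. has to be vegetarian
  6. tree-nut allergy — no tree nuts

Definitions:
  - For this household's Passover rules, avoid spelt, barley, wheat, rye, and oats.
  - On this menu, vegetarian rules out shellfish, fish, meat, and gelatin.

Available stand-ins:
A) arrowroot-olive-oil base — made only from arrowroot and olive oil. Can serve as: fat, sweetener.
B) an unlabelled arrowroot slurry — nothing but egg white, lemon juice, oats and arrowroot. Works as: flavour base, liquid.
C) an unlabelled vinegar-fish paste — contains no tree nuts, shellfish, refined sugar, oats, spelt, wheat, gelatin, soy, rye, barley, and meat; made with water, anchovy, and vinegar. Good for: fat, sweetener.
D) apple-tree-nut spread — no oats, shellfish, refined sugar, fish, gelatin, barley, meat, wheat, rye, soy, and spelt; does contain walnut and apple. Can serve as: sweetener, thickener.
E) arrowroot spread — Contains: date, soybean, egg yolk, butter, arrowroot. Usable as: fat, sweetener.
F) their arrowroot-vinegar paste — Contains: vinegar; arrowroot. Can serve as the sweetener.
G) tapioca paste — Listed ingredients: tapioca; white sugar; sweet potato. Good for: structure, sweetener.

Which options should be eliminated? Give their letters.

A: no refined sugar, vegetarian — valid
B: not usable as a sweetener; has oats, so not kosher-for-Passover — reject
C: has anchovy, so not vegetarian — out
D: has walnut, so not tree-nut-free — no
E: has soybean, so not soy-free — reject
F: only arrowroot and vinegar; none excluded — OK
G: has white sugar, so not no-added-sugar — reject

B, C, D, E, G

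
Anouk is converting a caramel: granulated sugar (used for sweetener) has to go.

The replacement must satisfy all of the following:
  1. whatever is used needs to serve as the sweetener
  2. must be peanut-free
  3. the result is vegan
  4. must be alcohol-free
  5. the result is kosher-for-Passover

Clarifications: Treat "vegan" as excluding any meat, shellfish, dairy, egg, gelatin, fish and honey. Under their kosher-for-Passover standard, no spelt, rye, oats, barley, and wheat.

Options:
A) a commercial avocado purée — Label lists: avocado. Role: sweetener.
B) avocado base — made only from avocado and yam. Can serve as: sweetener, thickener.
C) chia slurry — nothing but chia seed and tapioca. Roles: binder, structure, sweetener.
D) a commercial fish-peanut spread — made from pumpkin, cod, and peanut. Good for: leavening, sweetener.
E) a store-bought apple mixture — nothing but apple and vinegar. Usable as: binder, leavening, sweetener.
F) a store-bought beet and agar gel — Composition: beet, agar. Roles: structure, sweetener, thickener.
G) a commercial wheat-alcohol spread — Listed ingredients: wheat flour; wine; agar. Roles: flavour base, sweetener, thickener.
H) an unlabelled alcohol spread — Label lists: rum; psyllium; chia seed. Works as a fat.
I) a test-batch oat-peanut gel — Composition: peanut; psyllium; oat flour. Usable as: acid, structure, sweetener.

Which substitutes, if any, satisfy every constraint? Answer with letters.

A, B, C, E, F

A: every rule checks out — OK
B: all constraints satisfied — valid
C: works as a sweetener, no peanut, no alcohol — OK
D: has cod, so not vegan; has peanut, so not peanut-free — no
E: works as a sweetener, no peanut, no alcohol — OK
F: only beet and agar; none excluded — valid
G: has wheat flour, so not kosher-for-Passover; has wine, so not alcohol-free — no
H: not usable as a sweetener; has rum, so not alcohol-free — reject
I: has oat flour, so not kosher-for-Passover; has peanut, so not peanut-free — out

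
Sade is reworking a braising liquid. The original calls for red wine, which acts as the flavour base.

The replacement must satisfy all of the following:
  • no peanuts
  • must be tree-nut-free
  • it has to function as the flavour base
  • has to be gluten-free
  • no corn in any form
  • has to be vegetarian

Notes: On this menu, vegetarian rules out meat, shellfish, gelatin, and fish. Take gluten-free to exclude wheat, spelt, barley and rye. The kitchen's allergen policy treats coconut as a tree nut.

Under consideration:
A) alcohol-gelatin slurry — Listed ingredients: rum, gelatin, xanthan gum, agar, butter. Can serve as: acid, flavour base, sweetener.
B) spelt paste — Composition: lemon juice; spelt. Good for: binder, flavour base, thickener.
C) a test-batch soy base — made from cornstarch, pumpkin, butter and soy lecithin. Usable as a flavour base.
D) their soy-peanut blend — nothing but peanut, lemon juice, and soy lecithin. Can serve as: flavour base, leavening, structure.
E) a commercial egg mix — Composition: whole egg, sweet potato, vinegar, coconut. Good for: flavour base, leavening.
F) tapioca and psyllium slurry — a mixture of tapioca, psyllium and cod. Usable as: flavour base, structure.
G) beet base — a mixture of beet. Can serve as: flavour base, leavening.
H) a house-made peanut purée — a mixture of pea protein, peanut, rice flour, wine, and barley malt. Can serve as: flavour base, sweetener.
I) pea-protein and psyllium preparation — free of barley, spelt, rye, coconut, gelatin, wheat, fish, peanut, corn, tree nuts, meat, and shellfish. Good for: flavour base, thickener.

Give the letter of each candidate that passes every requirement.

G, I

A: has gelatin, so not vegetarian — reject
B: has spelt, so not gluten-free — no
C: has cornstarch, so not corn-free — reject
D: has peanut, so not peanut-free — out
E: has coconut, so not tree-nut-free — out
F: has cod, so not vegetarian — out
G: only beet; none excluded — valid
H: has barley malt, so not gluten-free; has peanut, so not peanut-free — no
I: no peanut, no corn — keep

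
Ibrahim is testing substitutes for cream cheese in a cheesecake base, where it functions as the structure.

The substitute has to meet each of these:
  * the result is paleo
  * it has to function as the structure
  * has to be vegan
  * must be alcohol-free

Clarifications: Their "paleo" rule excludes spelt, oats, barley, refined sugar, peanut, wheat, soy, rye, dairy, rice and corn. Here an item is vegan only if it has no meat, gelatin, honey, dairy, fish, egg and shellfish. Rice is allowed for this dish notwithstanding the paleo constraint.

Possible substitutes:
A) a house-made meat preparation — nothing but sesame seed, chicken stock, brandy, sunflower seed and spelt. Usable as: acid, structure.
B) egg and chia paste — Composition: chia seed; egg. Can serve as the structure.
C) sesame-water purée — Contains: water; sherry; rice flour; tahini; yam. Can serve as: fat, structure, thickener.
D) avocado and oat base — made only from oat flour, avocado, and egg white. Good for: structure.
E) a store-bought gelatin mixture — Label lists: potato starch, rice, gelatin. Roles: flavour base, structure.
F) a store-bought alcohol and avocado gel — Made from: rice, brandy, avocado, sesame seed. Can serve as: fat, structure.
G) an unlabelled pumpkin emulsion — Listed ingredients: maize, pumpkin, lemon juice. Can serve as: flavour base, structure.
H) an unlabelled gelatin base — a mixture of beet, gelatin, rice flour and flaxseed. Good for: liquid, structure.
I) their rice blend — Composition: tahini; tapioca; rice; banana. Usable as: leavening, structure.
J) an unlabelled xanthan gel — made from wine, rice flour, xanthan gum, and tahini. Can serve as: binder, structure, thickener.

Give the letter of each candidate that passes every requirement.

I

A: has spelt, so not paleo; has chicken stock, so not vegan (and 1 more) — reject
B: has egg, so not vegan — out
C: has sherry, so not alcohol-free — out
D: has oat flour, so not paleo; has egg white, so not vegan — reject
E: has gelatin, so not vegan — no
F: has brandy, so not alcohol-free — reject
G: has maize, so not paleo — no
H: has gelatin, so not vegan — out
I: rice is permitted under the paleo carve-out; nothing else excluded — keep
J: has wine, so not alcohol-free — reject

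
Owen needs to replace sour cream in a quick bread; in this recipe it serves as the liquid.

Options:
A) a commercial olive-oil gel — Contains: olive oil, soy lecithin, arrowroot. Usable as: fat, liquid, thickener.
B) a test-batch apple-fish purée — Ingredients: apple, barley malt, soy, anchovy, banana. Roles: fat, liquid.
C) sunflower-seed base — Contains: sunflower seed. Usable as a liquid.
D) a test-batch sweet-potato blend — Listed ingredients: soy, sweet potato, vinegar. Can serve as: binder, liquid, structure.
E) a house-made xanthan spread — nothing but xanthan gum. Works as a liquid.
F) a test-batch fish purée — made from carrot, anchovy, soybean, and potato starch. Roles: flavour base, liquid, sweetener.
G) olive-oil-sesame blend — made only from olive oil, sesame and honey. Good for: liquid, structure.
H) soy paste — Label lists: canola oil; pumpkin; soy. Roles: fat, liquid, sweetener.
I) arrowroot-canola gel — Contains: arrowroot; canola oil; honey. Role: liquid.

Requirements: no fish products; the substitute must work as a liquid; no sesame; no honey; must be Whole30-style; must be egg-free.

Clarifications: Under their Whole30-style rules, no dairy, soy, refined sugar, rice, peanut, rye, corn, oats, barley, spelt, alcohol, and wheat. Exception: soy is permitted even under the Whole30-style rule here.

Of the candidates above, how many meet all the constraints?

A: soy is permitted under the Whole30-style carve-out; nothing else excluded — OK
B: has barley malt, so not Whole30-style; has anchovy, so not fish-free — reject
C: no egg, no fish — OK
D: soy is permitted under the Whole30-style carve-out; nothing else excluded — OK
E: every rule checks out — OK
F: has anchovy, so not fish-free — reject
G: has sesame, so not sesame-free; has honey, so not honey-free — no
H: soy is permitted under the Whole30-style carve-out; nothing else excluded — OK
I: has honey, so not honey-free — reject

5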